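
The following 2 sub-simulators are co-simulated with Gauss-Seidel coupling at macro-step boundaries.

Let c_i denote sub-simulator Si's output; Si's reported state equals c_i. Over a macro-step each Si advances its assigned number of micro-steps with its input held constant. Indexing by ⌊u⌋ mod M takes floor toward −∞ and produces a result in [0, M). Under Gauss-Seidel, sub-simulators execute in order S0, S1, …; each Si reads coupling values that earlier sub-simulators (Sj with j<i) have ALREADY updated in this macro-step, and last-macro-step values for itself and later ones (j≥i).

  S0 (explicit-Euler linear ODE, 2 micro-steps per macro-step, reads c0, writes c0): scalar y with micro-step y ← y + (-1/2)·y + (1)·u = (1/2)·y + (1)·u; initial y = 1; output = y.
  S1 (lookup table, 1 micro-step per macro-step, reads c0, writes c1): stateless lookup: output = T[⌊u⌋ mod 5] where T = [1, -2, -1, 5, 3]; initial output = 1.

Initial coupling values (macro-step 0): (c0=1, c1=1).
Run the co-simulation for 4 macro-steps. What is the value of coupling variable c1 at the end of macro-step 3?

c1 at macro-step 3 = 1

macro 1: S0 reads c0=1 → after 2×micro: 7/4; S1 reads c0=7/4 → after 1×micro: -2 ⇒ (c0=7/4, c1=-2)
macro 2: S0 reads c0=7/4 → after 2×micro: 49/16; S1 reads c0=49/16 → after 1×micro: 5 ⇒ (c0=49/16, c1=5)
macro 3: S0 reads c0=49/16 → after 2×micro: 343/64; S1 reads c0=343/64 → after 1×micro: 1 ⇒ (c0=343/64, c1=1)
macro 4: S0 reads c0=343/64 → after 2×micro: 2401/256; S1 reads c0=2401/256 → after 1×micro: 3 ⇒ (c0=2401/256, c1=3)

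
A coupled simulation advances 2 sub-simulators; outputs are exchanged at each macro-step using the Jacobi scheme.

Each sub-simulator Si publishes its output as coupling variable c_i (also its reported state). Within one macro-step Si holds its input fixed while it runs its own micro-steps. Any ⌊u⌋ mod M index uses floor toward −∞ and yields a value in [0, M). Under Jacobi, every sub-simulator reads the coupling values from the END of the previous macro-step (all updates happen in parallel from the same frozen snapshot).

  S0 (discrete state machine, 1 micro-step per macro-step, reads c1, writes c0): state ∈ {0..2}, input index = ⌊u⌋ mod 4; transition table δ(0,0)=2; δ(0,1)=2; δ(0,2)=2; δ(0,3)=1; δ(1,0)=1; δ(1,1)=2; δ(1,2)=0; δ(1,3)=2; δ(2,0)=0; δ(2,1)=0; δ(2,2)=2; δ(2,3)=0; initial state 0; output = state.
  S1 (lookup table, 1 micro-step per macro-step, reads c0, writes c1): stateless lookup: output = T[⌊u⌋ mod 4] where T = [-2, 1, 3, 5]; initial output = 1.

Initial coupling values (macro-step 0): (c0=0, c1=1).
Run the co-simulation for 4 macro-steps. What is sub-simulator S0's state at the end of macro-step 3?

S0 state at macro-step 3 = 0

macro 1: S0 reads c1=1 → after 1×micro: 2; S1 reads c0=0 → after 1×micro: -2 ⇒ (c0=2, c1=-2)
macro 2: S0 reads c1=-2 → after 1×micro: 2; S1 reads c0=2 → after 1×micro: 3 ⇒ (c0=2, c1=3)
macro 3: S0 reads c1=3 → after 1×micro: 0; S1 reads c0=2 → after 1×micro: 3 ⇒ (c0=0, c1=3)
macro 4: S0 reads c1=3 → after 1×micro: 1; S1 reads c0=0 → after 1×micro: -2 ⇒ (c0=1, c1=-2)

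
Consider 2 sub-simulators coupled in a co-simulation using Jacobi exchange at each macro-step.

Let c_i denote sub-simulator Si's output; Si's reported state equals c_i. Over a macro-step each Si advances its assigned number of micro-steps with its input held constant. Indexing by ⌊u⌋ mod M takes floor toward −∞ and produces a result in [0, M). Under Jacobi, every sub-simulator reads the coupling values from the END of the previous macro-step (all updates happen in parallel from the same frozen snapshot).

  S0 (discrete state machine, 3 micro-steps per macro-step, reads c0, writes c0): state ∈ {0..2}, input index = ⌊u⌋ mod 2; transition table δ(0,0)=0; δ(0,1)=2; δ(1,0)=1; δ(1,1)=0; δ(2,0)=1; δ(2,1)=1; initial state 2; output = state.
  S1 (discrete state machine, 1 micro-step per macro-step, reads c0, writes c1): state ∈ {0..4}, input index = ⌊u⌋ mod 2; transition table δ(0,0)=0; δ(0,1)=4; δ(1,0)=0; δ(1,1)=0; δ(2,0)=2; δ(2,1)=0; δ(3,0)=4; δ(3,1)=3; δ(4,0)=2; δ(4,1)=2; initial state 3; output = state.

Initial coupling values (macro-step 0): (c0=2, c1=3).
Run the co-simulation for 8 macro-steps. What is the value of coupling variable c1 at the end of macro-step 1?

macro 1: S0 reads c0=2 → after 3×micro: 1; S1 reads c0=2 → after 1×micro: 4 ⇒ (c0=1, c1=4)
macro 2: S0 reads c0=1 → after 3×micro: 1; S1 reads c0=1 → after 1×micro: 2 ⇒ (c0=1, c1=2)
macro 3: S0 reads c0=1 → after 3×micro: 1; S1 reads c0=1 → after 1×micro: 0 ⇒ (c0=1, c1=0)
macro 4: S0 reads c0=1 → after 3×micro: 1; S1 reads c0=1 → after 1×micro: 4 ⇒ (c0=1, c1=4)
macro 5: S0 reads c0=1 → after 3×micro: 1; S1 reads c0=1 → after 1×micro: 2 ⇒ (c0=1, c1=2)
macro 6: S0 reads c0=1 → after 3×micro: 1; S1 reads c0=1 → after 1×micro: 0 ⇒ (c0=1, c1=0)
macro 7: S0 reads c0=1 → after 3×micro: 1; S1 reads c0=1 → after 1×micro: 4 ⇒ (c0=1, c1=4)
macro 8: S0 reads c0=1 → after 3×micro: 1; S1 reads c0=1 → after 1×micro: 2 ⇒ (c0=1, c1=2)

c1 at macro-step 1 = 4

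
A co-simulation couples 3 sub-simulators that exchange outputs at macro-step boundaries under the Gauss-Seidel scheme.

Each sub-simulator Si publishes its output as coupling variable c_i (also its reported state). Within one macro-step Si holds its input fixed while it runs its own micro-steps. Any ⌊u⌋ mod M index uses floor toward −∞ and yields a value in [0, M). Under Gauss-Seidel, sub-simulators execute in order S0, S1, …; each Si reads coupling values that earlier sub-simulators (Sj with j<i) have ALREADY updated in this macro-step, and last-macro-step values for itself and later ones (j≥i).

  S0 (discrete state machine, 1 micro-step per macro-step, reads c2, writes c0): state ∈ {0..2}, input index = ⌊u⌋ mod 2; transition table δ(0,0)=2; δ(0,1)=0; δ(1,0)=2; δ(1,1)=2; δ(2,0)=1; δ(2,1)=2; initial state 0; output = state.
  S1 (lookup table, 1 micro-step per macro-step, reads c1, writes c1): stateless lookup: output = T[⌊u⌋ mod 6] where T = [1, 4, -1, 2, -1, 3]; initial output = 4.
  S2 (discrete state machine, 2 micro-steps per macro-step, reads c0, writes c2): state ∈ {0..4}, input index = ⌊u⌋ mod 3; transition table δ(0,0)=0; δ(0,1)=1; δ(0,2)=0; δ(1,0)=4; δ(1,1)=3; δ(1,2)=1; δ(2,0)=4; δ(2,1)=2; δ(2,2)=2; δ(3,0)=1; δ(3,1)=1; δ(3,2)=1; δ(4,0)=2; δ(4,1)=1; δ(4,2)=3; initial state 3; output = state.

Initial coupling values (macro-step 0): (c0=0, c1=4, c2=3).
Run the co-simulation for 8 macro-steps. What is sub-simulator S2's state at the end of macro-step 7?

S2 state at macro-step 7 = 1

macro 1: S0 reads c2=3 → after 1×micro: 0; S1 reads c1=4 → after 1×micro: -1; S2 reads c0=0 → after 2×micro: 4 ⇒ (c0=0, c1=-1, c2=4)
macro 2: S0 reads c2=4 → after 1×micro: 2; S1 reads c1=-1 → after 1×micro: 3; S2 reads c0=2 → after 2×micro: 1 ⇒ (c0=2, c1=3, c2=1)
macro 3: S0 reads c2=1 → after 1×micro: 2; S1 reads c1=3 → after 1×micro: 2; S2 reads c0=2 → after 2×micro: 1 ⇒ (c0=2, c1=2, c2=1)
macro 4: S0 reads c2=1 → after 1×micro: 2; S1 reads c1=2 → after 1×micro: -1; S2 reads c0=2 → after 2×micro: 1 ⇒ (c0=2, c1=-1, c2=1)
macro 5: S0 reads c2=1 → after 1×micro: 2; S1 reads c1=-1 → after 1×micro: 3; S2 reads c0=2 → after 2×micro: 1 ⇒ (c0=2, c1=3, c2=1)
macro 6: S0 reads c2=1 → after 1×micro: 2; S1 reads c1=3 → after 1×micro: 2; S2 reads c0=2 → after 2×micro: 1 ⇒ (c0=2, c1=2, c2=1)
macro 7: S0 reads c2=1 → after 1×micro: 2; S1 reads c1=2 → after 1×micro: -1; S2 reads c0=2 → after 2×micro: 1 ⇒ (c0=2, c1=-1, c2=1)
macro 8: S0 reads c2=1 → after 1×micro: 2; S1 reads c1=-1 → after 1×micro: 3; S2 reads c0=2 → after 2×micro: 1 ⇒ (c0=2, c1=3, c2=1)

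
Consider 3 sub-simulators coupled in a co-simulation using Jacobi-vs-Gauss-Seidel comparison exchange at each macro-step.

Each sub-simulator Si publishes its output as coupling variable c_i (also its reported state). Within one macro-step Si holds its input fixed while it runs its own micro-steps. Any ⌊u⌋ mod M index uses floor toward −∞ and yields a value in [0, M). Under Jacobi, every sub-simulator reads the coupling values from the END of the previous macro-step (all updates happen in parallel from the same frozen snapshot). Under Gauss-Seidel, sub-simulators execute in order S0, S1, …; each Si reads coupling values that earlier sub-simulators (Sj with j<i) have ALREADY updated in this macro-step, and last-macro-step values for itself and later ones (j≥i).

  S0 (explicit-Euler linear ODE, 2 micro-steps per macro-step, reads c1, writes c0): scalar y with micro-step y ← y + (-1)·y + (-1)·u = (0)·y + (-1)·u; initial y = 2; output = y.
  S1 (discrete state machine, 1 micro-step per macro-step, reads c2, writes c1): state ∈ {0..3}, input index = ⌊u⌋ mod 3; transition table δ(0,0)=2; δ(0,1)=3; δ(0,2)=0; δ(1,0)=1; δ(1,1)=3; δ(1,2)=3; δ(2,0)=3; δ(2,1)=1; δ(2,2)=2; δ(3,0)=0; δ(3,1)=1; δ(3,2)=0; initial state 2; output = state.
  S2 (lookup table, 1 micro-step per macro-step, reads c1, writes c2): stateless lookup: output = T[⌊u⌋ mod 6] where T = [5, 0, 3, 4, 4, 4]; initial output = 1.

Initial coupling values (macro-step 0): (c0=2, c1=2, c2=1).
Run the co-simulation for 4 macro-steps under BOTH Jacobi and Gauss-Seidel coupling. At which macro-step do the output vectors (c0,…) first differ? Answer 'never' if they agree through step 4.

first divergence at macro-step: 1

[Jacobi] macro 1: S0 reads c1=2 → after 2×micro: -2; S1 reads c2=1 → after 1×micro: 1; S2 reads c1=2 → after 1×micro: 3 ⇒ (c0=-2, c1=1, c2=3)
[Jacobi] macro 2: S0 reads c1=1 → after 2×micro: -1; S1 reads c2=3 → after 1×micro: 1; S2 reads c1=1 → after 1×micro: 0 ⇒ (c0=-1, c1=1, c2=0)
[Jacobi] macro 3: S0 reads c1=1 → after 2×micro: -1; S1 reads c2=0 → after 1×micro: 1; S2 reads c1=1 → after 1×micro: 0 ⇒ (c0=-1, c1=1, c2=0)
[Jacobi] macro 4: S0 reads c1=1 → after 2×micro: -1; S1 reads c2=0 → after 1×micro: 1; S2 reads c1=1 → after 1×micro: 0 ⇒ (c0=-1, c1=1, c2=0)
[Gauss-Seidel] macro 1: S0 reads c1=2 → after 2×micro: -2; S1 reads c2=1 → after 1×micro: 1; S2 reads c1=1 → after 1×micro: 0 ⇒ (c0=-2, c1=1, c2=0)
[Gauss-Seidel] macro 2: S0 reads c1=1 → after 2×micro: -1; S1 reads c2=0 → after 1×micro: 1; S2 reads c1=1 → after 1×micro: 0 ⇒ (c0=-1, c1=1, c2=0)
[Gauss-Seidel] macro 3: S0 reads c1=1 → after 2×micro: -1; S1 reads c2=0 → after 1×micro: 1; S2 reads c1=1 → after 1×micro: 0 ⇒ (c0=-1, c1=1, c2=0)
[Gauss-Seidel] macro 4: S0 reads c1=1 → after 2×micro: -1; S1 reads c2=0 → after 1×micro: 1; S2 reads c1=1 → after 1×micro: 0 ⇒ (c0=-1, c1=1, c2=0)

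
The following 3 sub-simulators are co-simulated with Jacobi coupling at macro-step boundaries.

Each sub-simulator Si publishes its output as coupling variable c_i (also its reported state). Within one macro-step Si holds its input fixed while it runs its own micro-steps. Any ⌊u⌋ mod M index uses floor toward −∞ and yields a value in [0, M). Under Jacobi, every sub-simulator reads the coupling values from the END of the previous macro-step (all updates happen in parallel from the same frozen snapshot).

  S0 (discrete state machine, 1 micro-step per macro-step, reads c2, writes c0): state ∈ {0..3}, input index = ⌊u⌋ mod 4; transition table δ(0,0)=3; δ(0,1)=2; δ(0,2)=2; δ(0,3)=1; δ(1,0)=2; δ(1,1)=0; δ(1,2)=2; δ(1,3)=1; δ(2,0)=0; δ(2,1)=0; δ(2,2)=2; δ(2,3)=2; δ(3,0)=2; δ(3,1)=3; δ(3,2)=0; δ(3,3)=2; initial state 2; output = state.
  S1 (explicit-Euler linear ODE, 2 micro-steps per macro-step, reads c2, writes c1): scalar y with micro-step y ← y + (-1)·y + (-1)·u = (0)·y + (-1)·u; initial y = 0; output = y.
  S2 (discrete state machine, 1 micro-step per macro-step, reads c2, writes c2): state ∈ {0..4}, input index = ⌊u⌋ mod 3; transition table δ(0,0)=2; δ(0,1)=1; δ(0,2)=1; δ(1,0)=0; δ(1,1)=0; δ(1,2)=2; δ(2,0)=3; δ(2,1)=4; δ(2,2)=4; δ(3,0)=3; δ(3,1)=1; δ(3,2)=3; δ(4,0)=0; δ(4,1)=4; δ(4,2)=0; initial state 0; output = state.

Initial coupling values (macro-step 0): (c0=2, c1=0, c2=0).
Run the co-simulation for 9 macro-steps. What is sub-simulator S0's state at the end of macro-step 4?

S0 state at macro-step 4 = 3

macro 1: S0 reads c2=0 → after 1×micro: 0; S1 reads c2=0 → after 2×micro: 0; S2 reads c2=0 → after 1×micro: 2 ⇒ (c0=0, c1=0, c2=2)
macro 2: S0 reads c2=2 → after 1×micro: 2; S1 reads c2=2 → after 2×micro: -2; S2 reads c2=2 → after 1×micro: 4 ⇒ (c0=2, c1=-2, c2=4)
macro 3: S0 reads c2=4 → after 1×micro: 0; S1 reads c2=4 → after 2×micro: -4; S2 reads c2=4 → after 1×micro: 4 ⇒ (c0=0, c1=-4, c2=4)
macro 4: S0 reads c2=4 → after 1×micro: 3; S1 reads c2=4 → after 2×micro: -4; S2 reads c2=4 → after 1×micro: 4 ⇒ (c0=3, c1=-4, c2=4)
macro 5: S0 reads c2=4 → after 1×micro: 2; S1 reads c2=4 → after 2×micro: -4; S2 reads c2=4 → after 1×micro: 4 ⇒ (c0=2, c1=-4, c2=4)
macro 6: S0 reads c2=4 → after 1×micro: 0; S1 reads c2=4 → after 2×micro: -4; S2 reads c2=4 → after 1×micro: 4 ⇒ (c0=0, c1=-4, c2=4)
macro 7: S0 reads c2=4 → after 1×micro: 3; S1 reads c2=4 → after 2×micro: -4; S2 reads c2=4 → after 1×micro: 4 ⇒ (c0=3, c1=-4, c2=4)
macro 8: S0 reads c2=4 → after 1×micro: 2; S1 reads c2=4 → after 2×micro: -4; S2 reads c2=4 → after 1×micro: 4 ⇒ (c0=2, c1=-4, c2=4)
macro 9: S0 reads c2=4 → after 1×micro: 0; S1 reads c2=4 → after 2×micro: -4; S2 reads c2=4 → after 1×micro: 4 ⇒ (c0=0, c1=-4, c2=4)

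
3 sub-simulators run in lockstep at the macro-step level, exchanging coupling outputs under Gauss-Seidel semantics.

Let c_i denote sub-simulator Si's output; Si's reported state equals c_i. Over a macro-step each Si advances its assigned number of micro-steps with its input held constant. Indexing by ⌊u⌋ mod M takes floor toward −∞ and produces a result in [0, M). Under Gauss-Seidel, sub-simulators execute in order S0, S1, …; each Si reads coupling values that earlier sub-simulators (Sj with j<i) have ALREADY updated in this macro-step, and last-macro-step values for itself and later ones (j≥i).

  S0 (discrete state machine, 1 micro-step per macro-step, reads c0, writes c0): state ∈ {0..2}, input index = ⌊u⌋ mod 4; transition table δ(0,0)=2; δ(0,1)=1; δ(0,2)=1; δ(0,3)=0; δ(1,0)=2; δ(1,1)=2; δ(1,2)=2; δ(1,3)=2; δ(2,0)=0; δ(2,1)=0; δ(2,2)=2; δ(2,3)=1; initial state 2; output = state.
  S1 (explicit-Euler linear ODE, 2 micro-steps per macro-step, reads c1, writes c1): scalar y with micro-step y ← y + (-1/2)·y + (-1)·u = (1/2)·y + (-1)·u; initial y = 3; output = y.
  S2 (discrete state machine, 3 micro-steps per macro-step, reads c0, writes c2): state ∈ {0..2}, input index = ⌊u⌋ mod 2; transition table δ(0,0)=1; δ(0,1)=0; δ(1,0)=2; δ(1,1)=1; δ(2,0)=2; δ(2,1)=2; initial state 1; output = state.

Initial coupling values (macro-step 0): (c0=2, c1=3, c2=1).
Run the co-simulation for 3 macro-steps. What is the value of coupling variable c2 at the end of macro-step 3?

macro 1: S0 reads c0=2 → after 1×micro: 2; S1 reads c1=3 → after 2×micro: -15/4; S2 reads c0=2 → after 3×micro: 2 ⇒ (c0=2, c1=-15/4, c2=2)
macro 2: S0 reads c0=2 → after 1×micro: 2; S1 reads c1=-15/4 → after 2×micro: 75/16; S2 reads c0=2 → after 3×micro: 2 ⇒ (c0=2, c1=75/16, c2=2)
macro 3: S0 reads c0=2 → after 1×micro: 2; S1 reads c1=75/16 → after 2×micro: -375/64; S2 reads c0=2 → after 3×micro: 2 ⇒ (c0=2, c1=-375/64, c2=2)

c2 at macro-step 3 = 2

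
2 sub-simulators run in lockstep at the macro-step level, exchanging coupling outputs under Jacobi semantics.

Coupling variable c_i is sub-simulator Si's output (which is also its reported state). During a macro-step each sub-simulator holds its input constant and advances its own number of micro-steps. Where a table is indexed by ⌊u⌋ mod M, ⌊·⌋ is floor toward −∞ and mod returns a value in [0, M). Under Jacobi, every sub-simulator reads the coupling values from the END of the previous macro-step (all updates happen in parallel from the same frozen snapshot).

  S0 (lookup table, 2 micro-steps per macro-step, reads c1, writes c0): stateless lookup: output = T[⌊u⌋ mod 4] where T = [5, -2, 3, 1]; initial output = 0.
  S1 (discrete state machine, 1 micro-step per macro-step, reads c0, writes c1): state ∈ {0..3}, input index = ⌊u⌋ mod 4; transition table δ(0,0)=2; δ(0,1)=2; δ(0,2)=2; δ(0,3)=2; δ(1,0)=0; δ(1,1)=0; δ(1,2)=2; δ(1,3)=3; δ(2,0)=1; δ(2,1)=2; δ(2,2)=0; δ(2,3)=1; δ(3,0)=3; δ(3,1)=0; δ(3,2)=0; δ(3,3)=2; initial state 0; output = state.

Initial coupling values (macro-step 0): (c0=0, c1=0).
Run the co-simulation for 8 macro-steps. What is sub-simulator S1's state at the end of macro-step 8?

macro 1: S0 reads c1=0 → after 2×micro: 5; S1 reads c0=0 → after 1×micro: 2 ⇒ (c0=5, c1=2)
macro 2: S0 reads c1=2 → after 2×micro: 3; S1 reads c0=5 → after 1×micro: 2 ⇒ (c0=3, c1=2)
macro 3: S0 reads c1=2 → after 2×micro: 3; S1 reads c0=3 → after 1×micro: 1 ⇒ (c0=3, c1=1)
macro 4: S0 reads c1=1 → after 2×micro: -2; S1 reads c0=3 → after 1×micro: 3 ⇒ (c0=-2, c1=3)
macro 5: S0 reads c1=3 → after 2×micro: 1; S1 reads c0=-2 → after 1×micro: 0 ⇒ (c0=1, c1=0)
macro 6: S0 reads c1=0 → after 2×micro: 5; S1 reads c0=1 → after 1×micro: 2 ⇒ (c0=5, c1=2)
macro 7: S0 reads c1=2 → after 2×micro: 3; S1 reads c0=5 → after 1×micro: 2 ⇒ (c0=3, c1=2)
macro 8: S0 reads c1=2 → after 2×micro: 3; S1 reads c0=3 → after 1×micro: 1 ⇒ (c0=3, c1=1)

S1 state at macro-step 8 = 1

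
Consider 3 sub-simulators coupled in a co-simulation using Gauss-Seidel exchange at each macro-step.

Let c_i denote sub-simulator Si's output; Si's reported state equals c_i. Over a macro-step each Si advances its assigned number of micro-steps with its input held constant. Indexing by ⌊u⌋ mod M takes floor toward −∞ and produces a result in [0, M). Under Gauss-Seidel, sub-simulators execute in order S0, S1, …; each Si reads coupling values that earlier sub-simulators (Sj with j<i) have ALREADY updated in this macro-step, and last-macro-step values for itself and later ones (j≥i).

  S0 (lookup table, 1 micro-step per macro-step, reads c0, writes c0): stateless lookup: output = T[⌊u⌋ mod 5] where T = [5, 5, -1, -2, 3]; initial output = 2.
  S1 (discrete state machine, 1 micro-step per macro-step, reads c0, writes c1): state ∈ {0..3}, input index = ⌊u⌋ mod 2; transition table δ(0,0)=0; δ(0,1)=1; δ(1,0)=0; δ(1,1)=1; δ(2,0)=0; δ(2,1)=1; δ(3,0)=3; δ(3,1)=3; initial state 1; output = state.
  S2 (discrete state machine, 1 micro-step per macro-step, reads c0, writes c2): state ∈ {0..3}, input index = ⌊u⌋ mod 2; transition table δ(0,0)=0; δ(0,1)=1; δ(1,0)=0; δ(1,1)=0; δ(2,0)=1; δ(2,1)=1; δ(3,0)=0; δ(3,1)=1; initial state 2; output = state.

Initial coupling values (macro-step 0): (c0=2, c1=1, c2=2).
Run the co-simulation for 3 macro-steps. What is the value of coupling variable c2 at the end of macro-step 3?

c2 at macro-step 3 = 0

macro 1: S0 reads c0=2 → after 1×micro: -1; S1 reads c0=-1 → after 1×micro: 1; S2 reads c0=-1 → after 1×micro: 1 ⇒ (c0=-1, c1=1, c2=1)
macro 2: S0 reads c0=-1 → after 1×micro: 3; S1 reads c0=3 → after 1×micro: 1; S2 reads c0=3 → after 1×micro: 0 ⇒ (c0=3, c1=1, c2=0)
macro 3: S0 reads c0=3 → after 1×micro: -2; S1 reads c0=-2 → after 1×micro: 0; S2 reads c0=-2 → after 1×micro: 0 ⇒ (c0=-2, c1=0, c2=0)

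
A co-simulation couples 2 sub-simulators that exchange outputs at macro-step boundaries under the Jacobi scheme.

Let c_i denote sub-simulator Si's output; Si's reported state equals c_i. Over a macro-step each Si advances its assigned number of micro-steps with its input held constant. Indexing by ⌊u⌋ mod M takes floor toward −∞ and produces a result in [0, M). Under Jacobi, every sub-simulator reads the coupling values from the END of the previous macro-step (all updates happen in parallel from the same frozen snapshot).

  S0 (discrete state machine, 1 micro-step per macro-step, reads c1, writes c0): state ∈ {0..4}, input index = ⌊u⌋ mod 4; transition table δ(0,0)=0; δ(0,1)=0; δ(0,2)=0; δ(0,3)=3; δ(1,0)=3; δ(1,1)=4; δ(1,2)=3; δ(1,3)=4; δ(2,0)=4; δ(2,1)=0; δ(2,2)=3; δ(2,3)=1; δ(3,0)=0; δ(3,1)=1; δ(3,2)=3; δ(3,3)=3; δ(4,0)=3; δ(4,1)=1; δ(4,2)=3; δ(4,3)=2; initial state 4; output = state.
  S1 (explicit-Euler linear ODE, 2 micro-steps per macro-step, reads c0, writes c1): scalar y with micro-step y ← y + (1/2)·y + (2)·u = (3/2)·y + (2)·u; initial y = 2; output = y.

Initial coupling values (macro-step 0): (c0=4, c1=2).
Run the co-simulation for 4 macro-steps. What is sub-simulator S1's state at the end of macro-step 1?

S1 state at macro-step 1 = 49/2

macro 1: S0 reads c1=2 → after 1×micro: 3; S1 reads c0=4 → after 2×micro: 49/2 ⇒ (c0=3, c1=49/2)
macro 2: S0 reads c1=49/2 → after 1×micro: 0; S1 reads c0=3 → after 2×micro: 561/8 ⇒ (c0=0, c1=561/8)
macro 3: S0 reads c1=561/8 → after 1×micro: 0; S1 reads c0=0 → after 2×micro: 5049/32 ⇒ (c0=0, c1=5049/32)
macro 4: S0 reads c1=5049/32 → after 1×micro: 0; S1 reads c0=0 → after 2×micro: 45441/128 ⇒ (c0=0, c1=45441/128)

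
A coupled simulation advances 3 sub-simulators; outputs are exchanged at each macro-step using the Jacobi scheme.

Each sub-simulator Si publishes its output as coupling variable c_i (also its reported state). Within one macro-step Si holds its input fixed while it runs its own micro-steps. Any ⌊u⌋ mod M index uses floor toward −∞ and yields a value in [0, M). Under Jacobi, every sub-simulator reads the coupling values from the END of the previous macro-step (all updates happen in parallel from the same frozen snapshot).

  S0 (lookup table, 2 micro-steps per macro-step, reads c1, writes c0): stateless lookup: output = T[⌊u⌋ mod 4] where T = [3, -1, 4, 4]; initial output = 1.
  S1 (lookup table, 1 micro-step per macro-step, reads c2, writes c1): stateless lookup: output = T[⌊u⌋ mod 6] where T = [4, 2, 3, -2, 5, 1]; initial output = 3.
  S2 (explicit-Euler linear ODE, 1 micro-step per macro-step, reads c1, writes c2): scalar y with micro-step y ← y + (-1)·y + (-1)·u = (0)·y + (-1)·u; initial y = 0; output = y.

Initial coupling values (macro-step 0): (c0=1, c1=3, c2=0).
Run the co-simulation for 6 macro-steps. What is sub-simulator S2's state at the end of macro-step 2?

S2 state at macro-step 2 = -4

macro 1: S0 reads c1=3 → after 2×micro: 4; S1 reads c2=0 → after 1×micro: 4; S2 reads c1=3 → after 1×micro: -3 ⇒ (c0=4, c1=4, c2=-3)
macro 2: S0 reads c1=4 → after 2×micro: 3; S1 reads c2=-3 → after 1×micro: -2; S2 reads c1=4 → after 1×micro: -4 ⇒ (c0=3, c1=-2, c2=-4)
macro 3: S0 reads c1=-2 → after 2×micro: 4; S1 reads c2=-4 → after 1×micro: 3; S2 reads c1=-2 → after 1×micro: 2 ⇒ (c0=4, c1=3, c2=2)
macro 4: S0 reads c1=3 → after 2×micro: 4; S1 reads c2=2 → after 1×micro: 3; S2 reads c1=3 → after 1×micro: -3 ⇒ (c0=4, c1=3, c2=-3)
macro 5: S0 reads c1=3 → after 2×micro: 4; S1 reads c2=-3 → after 1×micro: -2; S2 reads c1=3 → after 1×micro: -3 ⇒ (c0=4, c1=-2, c2=-3)
macro 6: S0 reads c1=-2 → after 2×micro: 4; S1 reads c2=-3 → after 1×micro: -2; S2 reads c1=-2 → after 1×micro: 2 ⇒ (c0=4, c1=-2, c2=2)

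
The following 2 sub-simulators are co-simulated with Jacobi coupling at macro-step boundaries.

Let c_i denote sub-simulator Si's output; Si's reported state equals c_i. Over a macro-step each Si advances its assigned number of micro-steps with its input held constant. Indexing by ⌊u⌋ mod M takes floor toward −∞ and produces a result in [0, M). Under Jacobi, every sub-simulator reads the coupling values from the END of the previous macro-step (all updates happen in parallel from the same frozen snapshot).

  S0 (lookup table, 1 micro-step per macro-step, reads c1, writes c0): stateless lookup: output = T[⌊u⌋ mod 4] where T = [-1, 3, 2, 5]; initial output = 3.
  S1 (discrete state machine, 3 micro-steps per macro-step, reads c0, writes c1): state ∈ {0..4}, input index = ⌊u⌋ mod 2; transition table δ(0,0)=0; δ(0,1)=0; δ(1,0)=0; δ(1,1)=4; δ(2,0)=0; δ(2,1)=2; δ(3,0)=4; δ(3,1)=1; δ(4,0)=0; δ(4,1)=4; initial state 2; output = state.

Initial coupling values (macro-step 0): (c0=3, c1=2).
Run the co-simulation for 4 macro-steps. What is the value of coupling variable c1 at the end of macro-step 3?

macro 1: S0 reads c1=2 → after 1×micro: 2; S1 reads c0=3 → after 3×micro: 2 ⇒ (c0=2, c1=2)
macro 2: S0 reads c1=2 → after 1×micro: 2; S1 reads c0=2 → after 3×micro: 0 ⇒ (c0=2, c1=0)
macro 3: S0 reads c1=0 → after 1×micro: -1; S1 reads c0=2 → after 3×micro: 0 ⇒ (c0=-1, c1=0)
macro 4: S0 reads c1=0 → after 1×micro: -1; S1 reads c0=-1 → after 3×micro: 0 ⇒ (c0=-1, c1=0)

c1 at macro-step 3 = 0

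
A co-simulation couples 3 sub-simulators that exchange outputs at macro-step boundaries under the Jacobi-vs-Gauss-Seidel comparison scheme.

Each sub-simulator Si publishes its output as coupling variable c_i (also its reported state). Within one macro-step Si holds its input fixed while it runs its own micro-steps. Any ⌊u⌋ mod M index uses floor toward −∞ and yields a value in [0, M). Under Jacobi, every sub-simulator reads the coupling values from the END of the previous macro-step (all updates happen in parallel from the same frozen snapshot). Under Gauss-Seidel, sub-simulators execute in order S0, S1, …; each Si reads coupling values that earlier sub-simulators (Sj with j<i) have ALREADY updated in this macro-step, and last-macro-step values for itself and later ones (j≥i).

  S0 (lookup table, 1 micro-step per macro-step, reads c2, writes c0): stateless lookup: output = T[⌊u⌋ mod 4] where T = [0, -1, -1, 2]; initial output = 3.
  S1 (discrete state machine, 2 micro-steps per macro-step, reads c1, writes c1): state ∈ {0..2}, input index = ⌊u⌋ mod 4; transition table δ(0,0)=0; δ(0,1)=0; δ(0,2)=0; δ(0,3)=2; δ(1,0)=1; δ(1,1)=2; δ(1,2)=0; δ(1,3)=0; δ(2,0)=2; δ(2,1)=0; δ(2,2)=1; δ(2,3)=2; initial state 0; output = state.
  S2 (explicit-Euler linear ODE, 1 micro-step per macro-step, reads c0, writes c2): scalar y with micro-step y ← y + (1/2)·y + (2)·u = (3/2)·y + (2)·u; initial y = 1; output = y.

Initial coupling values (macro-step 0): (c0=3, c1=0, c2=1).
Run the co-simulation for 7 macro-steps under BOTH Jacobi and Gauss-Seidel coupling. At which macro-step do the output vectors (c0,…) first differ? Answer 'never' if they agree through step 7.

[Jacobi] macro 1: S0 reads c2=1 → after 1×micro: -1; S1 reads c1=0 → after 2×micro: 0; S2 reads c0=3 → after 1×micro: 15/2 ⇒ (c0=-1, c1=0, c2=15/2)
[Jacobi] macro 2: S0 reads c2=15/2 → after 1×micro: 2; S1 reads c1=0 → after 2×micro: 0; S2 reads c0=-1 → after 1×micro: 37/4 ⇒ (c0=2, c1=0, c2=37/4)
[Jacobi] macro 3: S0 reads c2=37/4 → after 1×micro: -1; S1 reads c1=0 → after 2×micro: 0; S2 reads c0=2 → after 1×micro: 143/8 ⇒ (c0=-1, c1=0, c2=143/8)
[Jacobi] macro 4: S0 reads c2=143/8 → after 1×micro: -1; S1 reads c1=0 → after 2×micro: 0; S2 reads c0=-1 → after 1×micro: 397/16 ⇒ (c0=-1, c1=0, c2=397/16)
[Jacobi] macro 5: S0 reads c2=397/16 → after 1×micro: 0; S1 reads c1=0 → after 2×micro: 0; S2 reads c0=-1 → after 1×micro: 1127/32 ⇒ (c0=0, c1=0, c2=1127/32)
[Jacobi] macro 6: S0 reads c2=1127/32 → after 1×micro: 2; S1 reads c1=0 → after 2×micro: 0; S2 reads c0=0 → after 1×micro: 3381/64 ⇒ (c0=2, c1=0, c2=3381/64)
[Jacobi] macro 7: S0 reads c2=3381/64 → after 1×micro: 0; S1 reads c1=0 → after 2×micro: 0; S2 reads c0=2 → after 1×micro: 10655/128 ⇒ (c0=0, c1=0, c2=10655/128)
[Gauss-Seidel] macro 1: S0 reads c2=1 → after 1×micro: -1; S1 reads c1=0 → after 2×micro: 0; S2 reads c0=-1 → after 1×micro: -1/2 ⇒ (c0=-1, c1=0, c2=-1/2)
[Gauss-Seidel] macro 2: S0 reads c2=-1/2 → after 1×micro: 2; S1 reads c1=0 → after 2×micro: 0; S2 reads c0=2 → after 1×micro: 13/4 ⇒ (c0=2, c1=0, c2=13/4)
[Gauss-Seidel] macro 3: S0 reads c2=13/4 → after 1×micro: 2; S1 reads c1=0 → after 2×micro: 0; S2 reads c0=2 → after 1×micro: 71/8 ⇒ (c0=2, c1=0, c2=71/8)
[Gauss-Seidel] macro 4: S0 reads c2=71/8 → after 1×micro: 0; S1 reads c1=0 → after 2×micro: 0; S2 reads c0=0 → after 1×micro: 213/16 ⇒ (c0=0, c1=0, c2=213/16)
[Gauss-Seidel] macro 5: S0 reads c2=213/16 → after 1×micro: -1; S1 reads c1=0 → after 2×micro: 0; S2 reads c0=-1 → after 1×micro: 575/32 ⇒ (c0=-1, c1=0, c2=575/32)
[Gauss-Seidel] macro 6: S0 reads c2=575/32 → after 1×micro: -1; S1 reads c1=0 → after 2×micro: 0; S2 reads c0=-1 → after 1×micro: 1597/64 ⇒ (c0=-1, c1=0, c2=1597/64)
[Gauss-Seidel] macro 7: S0 reads c2=1597/64 → after 1×micro: 0; S1 reads c1=0 → after 2×micro: 0; S2 reads c0=0 → after 1×micro: 4791/128 ⇒ (c0=0, c1=0, c2=4791/128)

first divergence at macro-step: 1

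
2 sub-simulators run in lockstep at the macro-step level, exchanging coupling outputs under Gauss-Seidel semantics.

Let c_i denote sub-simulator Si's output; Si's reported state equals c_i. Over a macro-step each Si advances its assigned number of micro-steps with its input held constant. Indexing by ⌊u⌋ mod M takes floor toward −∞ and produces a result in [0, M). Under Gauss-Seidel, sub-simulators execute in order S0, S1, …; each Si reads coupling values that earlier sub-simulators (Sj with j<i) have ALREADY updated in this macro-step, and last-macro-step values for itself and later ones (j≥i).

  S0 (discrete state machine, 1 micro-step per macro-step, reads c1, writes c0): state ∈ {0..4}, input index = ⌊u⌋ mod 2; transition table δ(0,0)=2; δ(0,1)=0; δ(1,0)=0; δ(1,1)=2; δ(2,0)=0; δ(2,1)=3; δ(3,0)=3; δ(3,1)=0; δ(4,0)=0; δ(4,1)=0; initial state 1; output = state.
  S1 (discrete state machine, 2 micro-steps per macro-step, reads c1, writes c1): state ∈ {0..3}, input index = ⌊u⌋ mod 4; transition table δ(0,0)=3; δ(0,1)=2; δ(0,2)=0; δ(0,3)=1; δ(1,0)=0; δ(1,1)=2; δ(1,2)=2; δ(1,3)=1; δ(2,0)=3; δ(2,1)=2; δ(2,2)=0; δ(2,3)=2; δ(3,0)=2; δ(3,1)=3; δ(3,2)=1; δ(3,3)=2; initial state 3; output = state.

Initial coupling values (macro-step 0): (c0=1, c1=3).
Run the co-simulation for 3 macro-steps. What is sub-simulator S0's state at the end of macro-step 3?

S0 state at macro-step 3 = 2

macro 1: S0 reads c1=3 → after 1×micro: 2; S1 reads c1=3 → after 2×micro: 2 ⇒ (c0=2, c1=2)
macro 2: S0 reads c1=2 → after 1×micro: 0; S1 reads c1=2 → after 2×micro: 0 ⇒ (c0=0, c1=0)
macro 3: S0 reads c1=0 → after 1×micro: 2; S1 reads c1=0 → after 2×micro: 2 ⇒ (c0=2, c1=2)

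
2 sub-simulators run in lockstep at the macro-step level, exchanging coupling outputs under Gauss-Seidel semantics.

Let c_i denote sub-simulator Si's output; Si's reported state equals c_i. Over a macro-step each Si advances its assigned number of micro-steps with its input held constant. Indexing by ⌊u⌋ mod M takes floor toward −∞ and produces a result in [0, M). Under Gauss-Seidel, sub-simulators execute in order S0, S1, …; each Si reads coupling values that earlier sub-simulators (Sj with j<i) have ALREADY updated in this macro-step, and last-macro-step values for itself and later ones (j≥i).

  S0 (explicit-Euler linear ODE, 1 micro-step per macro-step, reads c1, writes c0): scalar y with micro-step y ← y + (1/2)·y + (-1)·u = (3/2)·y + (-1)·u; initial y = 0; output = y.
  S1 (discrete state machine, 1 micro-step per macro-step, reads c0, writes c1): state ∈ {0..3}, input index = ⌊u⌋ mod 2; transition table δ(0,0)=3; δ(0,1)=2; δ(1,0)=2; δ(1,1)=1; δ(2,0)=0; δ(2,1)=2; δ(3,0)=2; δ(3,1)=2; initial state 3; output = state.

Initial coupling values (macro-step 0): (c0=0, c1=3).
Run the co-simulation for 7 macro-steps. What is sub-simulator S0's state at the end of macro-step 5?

S0 state at macro-step 5 = -471/16

macro 1: S0 reads c1=3 → after 1×micro: -3; S1 reads c0=-3 → after 1×micro: 2 ⇒ (c0=-3, c1=2)
macro 2: S0 reads c1=2 → after 1×micro: -13/2; S1 reads c0=-13/2 → after 1×micro: 2 ⇒ (c0=-13/2, c1=2)
macro 3: S0 reads c1=2 → after 1×micro: -47/4; S1 reads c0=-47/4 → after 1×micro: 0 ⇒ (c0=-47/4, c1=0)
macro 4: S0 reads c1=0 → after 1×micro: -141/8; S1 reads c0=-141/8 → after 1×micro: 3 ⇒ (c0=-141/8, c1=3)
macro 5: S0 reads c1=3 → after 1×micro: -471/16; S1 reads c0=-471/16 → after 1×micro: 2 ⇒ (c0=-471/16, c1=2)
macro 6: S0 reads c1=2 → after 1×micro: -1477/32; S1 reads c0=-1477/32 → after 1×micro: 2 ⇒ (c0=-1477/32, c1=2)
macro 7: S0 reads c1=2 → after 1×micro: -4559/64; S1 reads c0=-4559/64 → after 1×micro: 0 ⇒ (c0=-4559/64, c1=0)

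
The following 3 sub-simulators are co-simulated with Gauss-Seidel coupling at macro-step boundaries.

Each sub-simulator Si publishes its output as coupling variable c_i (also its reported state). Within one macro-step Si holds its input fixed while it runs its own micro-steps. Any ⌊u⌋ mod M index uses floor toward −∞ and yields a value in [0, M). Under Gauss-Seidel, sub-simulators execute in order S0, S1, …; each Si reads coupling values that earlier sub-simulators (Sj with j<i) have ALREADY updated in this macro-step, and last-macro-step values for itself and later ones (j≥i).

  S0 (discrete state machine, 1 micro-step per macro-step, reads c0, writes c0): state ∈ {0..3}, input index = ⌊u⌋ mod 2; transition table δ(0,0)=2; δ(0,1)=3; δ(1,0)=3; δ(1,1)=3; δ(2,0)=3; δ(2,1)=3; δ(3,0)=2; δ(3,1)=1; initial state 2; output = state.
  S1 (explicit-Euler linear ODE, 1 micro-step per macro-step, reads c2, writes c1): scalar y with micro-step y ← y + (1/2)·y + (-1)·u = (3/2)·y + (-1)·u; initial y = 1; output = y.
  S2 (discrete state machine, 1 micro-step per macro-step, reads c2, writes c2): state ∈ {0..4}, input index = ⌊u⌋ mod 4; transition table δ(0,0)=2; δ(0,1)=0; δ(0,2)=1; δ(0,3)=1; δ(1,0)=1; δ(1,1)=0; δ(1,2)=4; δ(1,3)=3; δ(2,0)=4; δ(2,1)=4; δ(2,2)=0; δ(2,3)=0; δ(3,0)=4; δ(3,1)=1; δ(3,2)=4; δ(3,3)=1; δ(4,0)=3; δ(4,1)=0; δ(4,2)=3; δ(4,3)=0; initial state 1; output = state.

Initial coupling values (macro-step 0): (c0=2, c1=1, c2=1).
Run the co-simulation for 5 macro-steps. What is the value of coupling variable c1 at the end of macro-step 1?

macro 1: S0 reads c0=2 → after 1×micro: 3; S1 reads c2=1 → after 1×micro: 1/2; S2 reads c2=1 → after 1×micro: 0 ⇒ (c0=3, c1=1/2, c2=0)
macro 2: S0 reads c0=3 → after 1×micro: 1; S1 reads c2=0 → after 1×micro: 3/4; S2 reads c2=0 → after 1×micro: 2 ⇒ (c0=1, c1=3/4, c2=2)
macro 3: S0 reads c0=1 → after 1×micro: 3; S1 reads c2=2 → after 1×micro: -7/8; S2 reads c2=2 → after 1×micro: 0 ⇒ (c0=3, c1=-7/8, c2=0)
macro 4: S0 reads c0=3 → after 1×micro: 1; S1 reads c2=0 → after 1×micro: -21/16; S2 reads c2=0 → after 1×micro: 2 ⇒ (c0=1, c1=-21/16, c2=2)
macro 5: S0 reads c0=1 → after 1×micro: 3; S1 reads c2=2 → after 1×micro: -127/32; S2 reads c2=2 → after 1×micro: 0 ⇒ (c0=3, c1=-127/32, c2=0)

c1 at macro-step 1 = 1/2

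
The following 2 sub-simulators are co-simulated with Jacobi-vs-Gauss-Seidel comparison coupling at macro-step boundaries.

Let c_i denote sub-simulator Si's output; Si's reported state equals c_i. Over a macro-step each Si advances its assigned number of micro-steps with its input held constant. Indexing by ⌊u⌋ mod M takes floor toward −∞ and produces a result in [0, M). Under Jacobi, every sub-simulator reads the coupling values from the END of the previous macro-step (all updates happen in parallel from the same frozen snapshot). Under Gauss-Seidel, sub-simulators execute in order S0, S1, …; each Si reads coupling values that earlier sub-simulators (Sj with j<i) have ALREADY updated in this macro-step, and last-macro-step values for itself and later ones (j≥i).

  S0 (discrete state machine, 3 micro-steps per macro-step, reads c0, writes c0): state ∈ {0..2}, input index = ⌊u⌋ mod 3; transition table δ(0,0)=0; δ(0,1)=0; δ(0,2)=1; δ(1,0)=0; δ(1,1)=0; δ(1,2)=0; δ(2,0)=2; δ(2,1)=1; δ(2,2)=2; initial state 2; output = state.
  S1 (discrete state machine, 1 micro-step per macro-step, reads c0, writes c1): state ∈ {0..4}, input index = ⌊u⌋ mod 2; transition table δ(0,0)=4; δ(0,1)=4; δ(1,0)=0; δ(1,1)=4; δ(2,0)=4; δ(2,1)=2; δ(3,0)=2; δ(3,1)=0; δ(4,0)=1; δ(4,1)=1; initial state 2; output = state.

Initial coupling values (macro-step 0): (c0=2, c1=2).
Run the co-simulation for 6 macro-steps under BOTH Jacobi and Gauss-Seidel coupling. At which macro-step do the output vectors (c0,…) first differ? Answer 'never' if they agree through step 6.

first divergence at macro-step: never

[Jacobi] macro 1: S0 reads c0=2 → after 3×micro: 2; S1 reads c0=2 → after 1×micro: 4 ⇒ (c0=2, c1=4)
[Jacobi] macro 2: S0 reads c0=2 → after 3×micro: 2; S1 reads c0=2 → after 1×micro: 1 ⇒ (c0=2, c1=1)
[Jacobi] macro 3: S0 reads c0=2 → after 3×micro: 2; S1 reads c0=2 → after 1×micro: 0 ⇒ (c0=2, c1=0)
[Jacobi] macro 4: S0 reads c0=2 → after 3×micro: 2; S1 reads c0=2 → after 1×micro: 4 ⇒ (c0=2, c1=4)
[Jacobi] macro 5: S0 reads c0=2 → after 3×micro: 2; S1 reads c0=2 → after 1×micro: 1 ⇒ (c0=2, c1=1)
[Jacobi] macro 6: S0 reads c0=2 → after 3×micro: 2; S1 reads c0=2 → after 1×micro: 0 ⇒ (c0=2, c1=0)
[Gauss-Seidel] macro 1: S0 reads c0=2 → after 3×micro: 2; S1 reads c0=2 → after 1×micro: 4 ⇒ (c0=2, c1=4)
[Gauss-Seidel] macro 2: S0 reads c0=2 → after 3×micro: 2; S1 reads c0=2 → after 1×micro: 1 ⇒ (c0=2, c1=1)
[Gauss-Seidel] macro 3: S0 reads c0=2 → after 3×micro: 2; S1 reads c0=2 → after 1×micro: 0 ⇒ (c0=2, c1=0)
[Gauss-Seidel] macro 4: S0 reads c0=2 → after 3×micro: 2; S1 reads c0=2 → after 1×micro: 4 ⇒ (c0=2, c1=4)
[Gauss-Seidel] macro 5: S0 reads c0=2 → after 3×micro: 2; S1 reads c0=2 → after 1×micro: 1 ⇒ (c0=2, c1=1)
[Gauss-Seidel] macro 6: S0 reads c0=2 → after 3×micro: 2; S1 reads c0=2 → after 1×micro: 0 ⇒ (c0=2, c1=0)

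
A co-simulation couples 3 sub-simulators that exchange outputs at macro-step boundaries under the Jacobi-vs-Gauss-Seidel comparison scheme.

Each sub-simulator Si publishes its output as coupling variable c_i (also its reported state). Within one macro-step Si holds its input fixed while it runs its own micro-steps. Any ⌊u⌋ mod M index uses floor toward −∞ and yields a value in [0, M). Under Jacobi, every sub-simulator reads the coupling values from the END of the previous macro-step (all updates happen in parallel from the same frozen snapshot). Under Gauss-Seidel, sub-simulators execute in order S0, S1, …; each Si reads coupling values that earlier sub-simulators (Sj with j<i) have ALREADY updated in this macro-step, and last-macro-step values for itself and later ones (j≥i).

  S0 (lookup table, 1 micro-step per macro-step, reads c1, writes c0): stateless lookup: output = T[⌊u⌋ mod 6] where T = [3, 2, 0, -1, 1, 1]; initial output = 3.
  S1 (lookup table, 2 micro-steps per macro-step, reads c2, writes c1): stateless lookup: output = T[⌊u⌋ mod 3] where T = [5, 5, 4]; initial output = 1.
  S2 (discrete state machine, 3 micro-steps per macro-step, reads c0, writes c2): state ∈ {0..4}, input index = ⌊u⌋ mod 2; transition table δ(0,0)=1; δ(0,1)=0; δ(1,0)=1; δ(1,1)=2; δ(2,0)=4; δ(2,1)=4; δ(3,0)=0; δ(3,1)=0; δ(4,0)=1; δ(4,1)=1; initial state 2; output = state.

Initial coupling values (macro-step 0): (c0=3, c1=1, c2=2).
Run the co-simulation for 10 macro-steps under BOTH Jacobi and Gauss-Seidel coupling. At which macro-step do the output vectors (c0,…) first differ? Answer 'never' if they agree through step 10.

[Jacobi] macro 1: S0 reads c1=1 → after 1×micro: 2; S1 reads c2=2 → after 2×micro: 4; S2 reads c0=3 → after 3×micro: 2 ⇒ (c0=2, c1=4, c2=2)
[Jacobi] macro 2: S0 reads c1=4 → after 1×micro: 1; S1 reads c2=2 → after 2×micro: 4; S2 reads c0=2 → after 3×micro: 1 ⇒ (c0=1, c1=4, c2=1)
[Jacobi] macro 3: S0 reads c1=4 → after 1×micro: 1; S1 reads c2=1 → after 2×micro: 5; S2 reads c0=1 → after 3×micro: 1 ⇒ (c0=1, c1=5, c2=1)
[Jacobi] macro 4: S0 reads c1=5 → after 1×micro: 1; S1 reads c2=1 → after 2×micro: 5; S2 reads c0=1 → after 3×micro: 1 ⇒ (c0=1, c1=5, c2=1)
[Jacobi] macro 5: S0 reads c1=5 → after 1×micro: 1; S1 reads c2=1 → after 2×micro: 5; S2 reads c0=1 → after 3×micro: 1 ⇒ (c0=1, c1=5, c2=1)
[Jacobi] macro 6: S0 reads c1=5 → after 1×micro: 1; S1 reads c2=1 → after 2×micro: 5; S2 reads c0=1 → after 3×micro: 1 ⇒ (c0=1, c1=5, c2=1)
[Jacobi] macro 7: S0 reads c1=5 → after 1×micro: 1; S1 reads c2=1 → after 2×micro: 5; S2 reads c0=1 → after 3×micro: 1 ⇒ (c0=1, c1=5, c2=1)
[Jacobi] macro 8: S0 reads c1=5 → after 1×micro: 1; S1 reads c2=1 → after 2×micro: 5; S2 reads c0=1 → after 3×micro: 1 ⇒ (c0=1, c1=5, c2=1)
[Jacobi] macro 9: S0 reads c1=5 → after 1×micro: 1; S1 reads c2=1 → after 2×micro: 5; S2 reads c0=1 → after 3×micro: 1 ⇒ (c0=1, c1=5, c2=1)
[Jacobi] macro 10: S0 reads c1=5 → after 1×micro: 1; S1 reads c2=1 → after 2×micro: 5; S2 reads c0=1 → after 3×micro: 1 ⇒ (c0=1, c1=5, c2=1)
[Gauss-Seidel] macro 1: S0 reads c1=1 → after 1×micro: 2; S1 reads c2=2 → after 2×micro: 4; S2 reads c0=2 → after 3×micro: 1 ⇒ (c0=2, c1=4, c2=1)
[Gauss-Seidel] macro 2: S0 reads c1=4 → after 1×micro: 1; S1 reads c2=1 → after 2×micro: 5; S2 reads c0=1 → after 3×micro: 1 ⇒ (c0=1, c1=5, c2=1)
[Gauss-Seidel] macro 3: S0 reads c1=5 → after 1×micro: 1; S1 reads c2=1 → after 2×micro: 5; S2 reads c0=1 → after 3×micro: 1 ⇒ (c0=1, c1=5, c2=1)
[Gauss-Seidel] macro 4: S0 reads c1=5 → after 1×micro: 1; S1 reads c2=1 → after 2×micro: 5; S2 reads c0=1 → after 3×micro: 1 ⇒ (c0=1, c1=5, c2=1)
[Gauss-Seidel] macro 5: S0 reads c1=5 → after 1×micro: 1; S1 reads c2=1 → after 2×micro: 5; S2 reads c0=1 → after 3×micro: 1 ⇒ (c0=1, c1=5, c2=1)
[Gauss-Seidel] macro 6: S0 reads c1=5 → after 1×micro: 1; S1 reads c2=1 → after 2×micro: 5; S2 reads c0=1 → after 3×micro: 1 ⇒ (c0=1, c1=5, c2=1)
[Gauss-Seidel] macro 7: S0 reads c1=5 → after 1×micro: 1; S1 reads c2=1 → after 2×micro: 5; S2 reads c0=1 → after 3×micro: 1 ⇒ (c0=1, c1=5, c2=1)
[Gauss-Seidel] macro 8: S0 reads c1=5 → after 1×micro: 1; S1 reads c2=1 → after 2×micro: 5; S2 reads c0=1 → after 3×micro: 1 ⇒ (c0=1, c1=5, c2=1)
[Gauss-Seidel] macro 9: S0 reads c1=5 → after 1×micro: 1; S1 reads c2=1 → after 2×micro: 5; S2 reads c0=1 → after 3×micro: 1 ⇒ (c0=1, c1=5, c2=1)
[Gauss-Seidel] macro 10: S0 reads c1=5 → after 1×micro: 1; S1 reads c2=1 → after 2×micro: 5; S2 reads c0=1 → after 3×micro: 1 ⇒ (c0=1, c1=5, c2=1)

first divergence at macro-step: 1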